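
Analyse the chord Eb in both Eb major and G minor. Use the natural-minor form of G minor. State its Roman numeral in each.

I in Eb major; VI in G minor

The scale of Eb major is Eb F G Ab Bb C D; Eb is degree 1, and the triad built there (Eb-G-Bb) is major, so it is I.
The scale of G minor (natural minor) is G A Bb C D Eb F; Eb is degree 6, and the triad built there (Eb-G-Bb) is major, so it is VI.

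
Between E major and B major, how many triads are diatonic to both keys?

Diatonic triads of E major: E major (I), F# minor (ii), G# minor (iii), A major (IV), B major (V), C# minor (vi), D# diminished (vii°).
Diatonic triads of B major: B major (I), C# minor (ii), D# minor (iii), E major (IV), F# major (V), G# minor (vi), A# diminished (vii°).
Matching root and quality in both lists: E major, G# minor, B major, C# minor.
That gives 4 common triads.

4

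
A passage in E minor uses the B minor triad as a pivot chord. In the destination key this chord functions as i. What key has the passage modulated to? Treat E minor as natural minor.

The numeral i denotes a minor triad on scale degree 1. With B on degree 1, the tonic of the new key is B.
Degree 1 carries a minor triad in minor keys, so the destination is B minor.
Check: the diatonic triads of B minor (natural minor) are Bm (i), C♯dim (ii°), D (III), Em (iv), F♯m (v), G (VI), A (VII) — B minor is indeed i.

B minor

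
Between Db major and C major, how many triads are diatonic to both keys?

Diatonic triads of Db major: Db (I), Ebm (ii), Fm (iii), Gb (IV), Ab (V), Bbm (vi), Cdim (vii°).
Diatonic triads of C major: C (I), Dm (ii), Em (iii), F (IV), G (V), Am (vi), Bdim (vii°).
No triad has the same root and quality in both keys.

0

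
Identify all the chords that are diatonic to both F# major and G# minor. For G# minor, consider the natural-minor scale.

Triads in F# major: F# major (I), G# minor (ii), A# minor (iii), B major (IV), C# major (V), D# minor (vi), E# diminished (vii°).
Triads in G# minor (natural minor): G# minor (i), A# diminished (ii°), B major (III), C# minor (iv), D# minor (v), E major (VI), F# major (VII).
Shared triads with their functions: F# major (I in F# major, VII in G# minor); G# minor (ii in F# major, i in G# minor); B major (IV in F# major, III in G# minor); D# minor (vi in F# major, v in G# minor).

F#, G#m, B, D#m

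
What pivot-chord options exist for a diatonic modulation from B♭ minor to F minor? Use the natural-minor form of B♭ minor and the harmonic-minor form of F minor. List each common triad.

B♭m, D♭, Fm

Triads in B♭ minor (natural minor): B♭m (i), Cdim (ii°), D♭ (III), E♭m (iv), Fm (v), G♭ (VI), A♭ (VII).
Triads in F minor (harmonic minor): Fm (i), Gdim (ii°), A♭aug (III+), B♭m (iv), C (V), D♭ (VI), Edim (vii°).
Shared triads with their functions: B♭m (i in B♭ minor, iv in F minor); D♭ (III in B♭ minor, VI in F minor); Fm (v in B♭ minor, i in F minor).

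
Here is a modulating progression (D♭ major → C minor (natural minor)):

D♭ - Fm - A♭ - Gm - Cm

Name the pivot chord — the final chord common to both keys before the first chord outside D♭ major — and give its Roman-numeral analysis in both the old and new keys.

A♭ — V in D♭ major, VI in C minor

Chords diatonic to D♭ major: D♭, E♭m, Fm, G♭, A♭, B♭m, Cdim.
Reading the progression, the first chord not in that set is Gm, so the modulation leaves D♭ major there.
The chord immediately before Gm is A♭, which is diatonic to both keys: V in D♭ major and VI in C minor.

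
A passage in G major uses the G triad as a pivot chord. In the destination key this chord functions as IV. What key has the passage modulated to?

D major

The numeral IV denotes a major triad on scale degree 4. With G on degree 4, the tonic of the new key is D.
Degree 4 carries a major triad in major keys, so the destination is D major.
Check: the diatonic triads of D major are D (I), Em (ii), F#m (iii), G (IV), A (V), Bm (vi), C#dim (vii°) — G is indeed IV.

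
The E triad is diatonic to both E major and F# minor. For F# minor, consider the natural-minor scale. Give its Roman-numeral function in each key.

The scale of E major is E F# G# A B C# D#; E is degree 1, and the triad built there (E-G#-B) is major, so it is I.
The scale of F# minor (natural minor) is F# G# A B C# D E; E is degree 7, and the triad built there (E-G#-B) is major, so it is VII.

I in E major; VII in F# minor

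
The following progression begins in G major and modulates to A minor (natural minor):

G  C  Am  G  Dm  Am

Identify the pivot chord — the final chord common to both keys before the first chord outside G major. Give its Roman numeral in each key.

Chords diatonic to G major: G, Am, Bm, C, D, Em, F#dim.
Reading the progression, the first chord not in that set is Dm, so the modulation leaves G major there.
The chord immediately before Dm is G, which is diatonic to both keys: I in G major and VII in A minor.

G — I in G major, VII in A minor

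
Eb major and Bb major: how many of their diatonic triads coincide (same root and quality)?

4

Diatonic triads of Eb major: Eb (I), Fm (ii), Gm (iii), Ab (IV), Bb (V), Cm (vi), Ddim (vii°).
Diatonic triads of Bb major: Bb (I), Cm (ii), Dm (iii), Eb (IV), F (V), Gm (vi), Adim (vii°).
Matching root and quality in both lists: Eb, Gm, Bb, Cm.
That gives 4 common triads.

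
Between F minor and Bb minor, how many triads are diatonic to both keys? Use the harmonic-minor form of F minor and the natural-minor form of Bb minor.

Diatonic triads of F minor (harmonic minor): F minor (i), G diminished (ii°), Ab augmented (III+), Bb minor (iv), C major (V), Db major (VI), E diminished (vii°).
Diatonic triads of Bb minor (natural minor): Bb minor (i), C diminished (ii°), Db major (III), Eb minor (iv), F minor (v), Gb major (VI), Ab major (VII).
Matching root and quality in both lists: F minor, Bb minor, Db major.
That gives 3 common triads.

3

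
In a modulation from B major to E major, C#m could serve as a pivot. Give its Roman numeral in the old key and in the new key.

ii in B major; vi in E major

The scale of B major is B C# D# E F# G# A#; C# is degree 2, and the triad built there (C#-E-G#) is minor, so it is ii.
The scale of E major is E F# G# A B C# D#; C# is degree 6, and the triad built there (C#-E-G#) is minor, so it is vi.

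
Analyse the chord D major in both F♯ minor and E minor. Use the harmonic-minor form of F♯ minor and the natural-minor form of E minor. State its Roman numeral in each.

The scale of F♯ minor (harmonic minor) is F♯ G♯ A B C♯ D E♯; D is degree 6, and the triad built there (D-F♯-A) is major, so it is VI.
The scale of E minor (natural minor) is E F♯ G A B C D; D is degree 7, and the triad built there (D-F♯-A) is major, so it is VII.

VI in F♯ minor; VII in E minor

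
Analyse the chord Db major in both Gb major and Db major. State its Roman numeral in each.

V in Gb major; I in Db major

The scale of Gb major is Gb Ab Bb Cb Db Eb F; Db is degree 5, and the triad built there (Db-F-Ab) is major, so it is V.
The scale of Db major is Db Eb F Gb Ab Bb C; Db is degree 1, and the triad built there (Db-F-Ab) is major, so it is I.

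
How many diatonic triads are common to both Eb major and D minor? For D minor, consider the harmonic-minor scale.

2

Diatonic triads of Eb major: Eb (I), Fm (ii), Gm (iii), Ab (IV), Bb (V), Cm (vi), Ddim (vii°).
Diatonic triads of D minor (harmonic minor): Dm (i), Edim (ii°), Faug (III+), Gm (iv), A (V), Bb (VI), C#dim (vii°).
Matching root and quality in both lists: Gm, Bb.
That gives 2 common triads.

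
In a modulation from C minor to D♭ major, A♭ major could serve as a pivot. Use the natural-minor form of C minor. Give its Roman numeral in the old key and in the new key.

The scale of C minor (natural minor) is C D E♭ F G A♭ B♭; A♭ is degree 6, and the triad built there (A♭-C-E♭) is major, so it is VI.
The scale of D♭ major is D♭ E♭ F G♭ A♭ B♭ C; A♭ is degree 5, and the triad built there (A♭-C-E♭) is major, so it is V.

VI in C minor; V in D♭ major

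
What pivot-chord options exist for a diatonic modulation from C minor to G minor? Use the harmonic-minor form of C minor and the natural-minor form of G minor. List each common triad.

Triads in C minor (harmonic minor): Cm (i), Ddim (ii°), E♭aug (III+), Fm (iv), G (V), A♭ (VI), Bdim (vii°).
Triads in G minor (natural minor): Gm (i), Adim (ii°), B♭ (III), Cm (iv), Dm (v), E♭ (VI), F (VII).
Shared triads with their functions: Cm (i in C minor, iv in G minor).

Cm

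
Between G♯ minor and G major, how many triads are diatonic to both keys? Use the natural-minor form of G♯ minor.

0

Diatonic triads of G♯ minor (natural minor): G♯m (i), A♯dim (ii°), B (III), C♯m (iv), D♯m (v), E (VI), F♯ (VII).
Diatonic triads of G major: G (I), Am (ii), Bm (iii), C (IV), D (V), Em (vi), F♯dim (vii°).
No triad has the same root and quality in both keys.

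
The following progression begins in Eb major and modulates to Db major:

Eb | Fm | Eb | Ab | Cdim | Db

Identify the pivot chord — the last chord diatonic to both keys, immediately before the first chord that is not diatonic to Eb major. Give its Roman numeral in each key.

Ab — IV in Eb major, V in Db major

Chords diatonic to Eb major: Eb, Fm, Gm, Ab, Bb, Cm, Ddim.
Reading the progression, the first chord not in that set is Cdim, so the modulation leaves Eb major there.
The chord immediately before Cdim is Ab, which is diatonic to both keys: IV in Eb major and V in Db major.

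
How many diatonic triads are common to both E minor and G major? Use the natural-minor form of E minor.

Diatonic triads of E minor (natural minor): Em (i), F♯dim (ii°), G (III), Am (iv), Bm (v), C (VI), D (VII).
Diatonic triads of G major: G (I), Am (ii), Bm (iii), C (IV), D (V), Em (vi), F♯dim (vii°).
Matching root and quality in both lists: Em, F♯dim, G, Am, Bm, C, D.
That gives 7 common triads.

7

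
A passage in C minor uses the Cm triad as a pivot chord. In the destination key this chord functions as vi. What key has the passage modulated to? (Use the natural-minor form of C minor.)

The numeral vi denotes a minor triad on scale degree 6. With C on degree 6, the tonic of the new key is E♭.
Degree 6 carries a minor triad in major keys, so the destination is E♭ major.
Check: the diatonic triads of E♭ major are E♭ (I), Fm (ii), Gm (iii), A♭ (IV), B♭ (V), Cm (vi), Ddim (vii°) — Cm is indeed vi.

E♭ major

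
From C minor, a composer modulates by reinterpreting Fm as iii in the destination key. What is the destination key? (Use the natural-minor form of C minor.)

Db major

The numeral iii denotes a minor triad on scale degree 3. With F on degree 3, the tonic of the new key is Db.
Degree 3 carries a minor triad in major keys, so the destination is Db major.
Check: the diatonic triads of Db major are Db (I), Ebm (ii), Fm (iii), Gb (IV), Ab (V), Bbm (vi), Cdim (vii°) — Fm is indeed iii.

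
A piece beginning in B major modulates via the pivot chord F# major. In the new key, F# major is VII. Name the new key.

G# minor

The numeral VII denotes a major triad on scale degree 7. With F# on degree 7, the tonic of the new key is G#.
Degree 7 carries a major triad in natural-minor keys, so the destination is G# minor.
Check: the diatonic triads of G# minor (natural minor) are G#m (i), A#dim (ii°), B (III), C#m (iv), D#m (v), E (VI), F# (VII) — F# major is indeed VII.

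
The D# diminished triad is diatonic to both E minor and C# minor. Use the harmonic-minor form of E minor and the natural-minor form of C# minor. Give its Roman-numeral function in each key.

vii° in E minor; ii° in C# minor

The scale of E minor (harmonic minor) is E F# G A B C D#; D# is degree 7, and the triad built there (D#-F#-A) is diminished, so it is vii°.
The scale of C# minor (natural minor) is C# D# E F# G# A B; D# is degree 2, and the triad built there (D#-F#-A) is diminished, so it is ii°.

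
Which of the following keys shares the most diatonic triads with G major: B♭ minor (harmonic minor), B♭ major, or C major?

C major

Triads of G major: G major (I), A minor (ii), B minor (iii), C major (IV), D major (V), E minor (vi), F♯ diminished (vii°).
B♭ minor (harmonic minor) shares 0: none.
B♭ major shares 0: none.
C major shares 4: G, Am, C, Em.
The most common triads (4) are shared with C major.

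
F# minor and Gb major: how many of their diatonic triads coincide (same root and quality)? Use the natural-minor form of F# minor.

0

Diatonic triads of F# minor (natural minor): F#m (i), G#dim (ii°), A (III), Bm (iv), C#m (v), D (VI), E (VII).
Diatonic triads of Gb major: Gb (I), Abm (ii), Bbm (iii), Cb (IV), Db (V), Ebm (vi), Fdim (vii°).
No triad has the same root and quality in both keys.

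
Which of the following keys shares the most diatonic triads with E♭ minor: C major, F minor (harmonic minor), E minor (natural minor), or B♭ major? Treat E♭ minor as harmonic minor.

B♭ major

Triads of E♭ minor (harmonic minor): E♭m (i), Fdim (ii°), G♭aug (III+), A♭m (iv), B♭ (V), C♭ (VI), Ddim (vii°).
C major shares 0: none.
F minor (harmonic minor) shares 0: none.
E minor (natural minor) shares 0: none.
B♭ major shares 1: B♭.
The most common triads (1) are shared with B♭ major.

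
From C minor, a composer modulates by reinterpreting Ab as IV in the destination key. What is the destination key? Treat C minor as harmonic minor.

Eb major

The numeral IV denotes a major triad on scale degree 4. With Ab on degree 4, the tonic of the new key is Eb.
Degree 4 carries a major triad in major keys, so the destination is Eb major.
Check: the diatonic triads of Eb major are Eb (I), Fm (ii), Gm (iii), Ab (IV), Bb (V), Cm (vi), Ddim (vii°) — Ab is indeed IV.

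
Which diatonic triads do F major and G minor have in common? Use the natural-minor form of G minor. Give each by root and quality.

F, Gm, Bb, Dm

Triads in F major: F (I), Gm (ii), Am (iii), Bb (IV), C (V), Dm (vi), Edim (vii°).
Triads in G minor (natural minor): Gm (i), Adim (ii°), Bb (III), Cm (iv), Dm (v), Eb (VI), F (VII).
Shared triads with their functions: F (I in F major, VII in G minor); Gm (ii in F major, i in G minor); Bb (IV in F major, III in G minor); Dm (vi in F major, v in G minor).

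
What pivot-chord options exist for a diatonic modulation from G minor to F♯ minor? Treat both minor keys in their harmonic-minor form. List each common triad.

D

Triads in G minor (harmonic minor): Gm (i), Adim (ii°), B♭aug (III+), Cm (iv), D (V), E♭ (VI), F♯dim (vii°).
Triads in F♯ minor (harmonic minor): F♯m (i), G♯dim (ii°), Aaug (III+), Bm (iv), C♯ (V), D (VI), E♯dim (vii°).
Shared triads with their functions: D (V in G minor, VI in F♯ minor).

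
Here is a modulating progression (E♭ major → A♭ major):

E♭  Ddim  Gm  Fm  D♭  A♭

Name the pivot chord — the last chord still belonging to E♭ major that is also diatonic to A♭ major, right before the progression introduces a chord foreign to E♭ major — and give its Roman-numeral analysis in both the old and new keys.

Fm — ii in E♭ major, vi in A♭ major

Chords diatonic to E♭ major: E♭, Fm, Gm, A♭, B♭, Cm, Ddim.
Reading the progression, the first chord not in that set is D♭, so the modulation leaves E♭ major there.
The chord immediately before D♭ is Fm, which is diatonic to both keys: ii in E♭ major and vi in A♭ major.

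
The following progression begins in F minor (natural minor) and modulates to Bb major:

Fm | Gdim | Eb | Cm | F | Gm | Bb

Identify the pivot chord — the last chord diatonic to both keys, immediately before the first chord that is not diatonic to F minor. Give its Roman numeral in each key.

Cm — v in F minor, ii in Bb major

Chords diatonic to F minor: Fm, Gdim, Ab, Bbm, Cm, Db, Eb.
Reading the progression, the first chord not in that set is F, so the modulation leaves F minor there.
The chord immediately before F is Cm, which is diatonic to both keys: v in F minor and ii in Bb major.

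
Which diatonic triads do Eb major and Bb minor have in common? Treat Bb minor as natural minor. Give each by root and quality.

Fm, Ab

Triads in Eb major: Eb major (I), F minor (ii), G minor (iii), Ab major (IV), Bb major (V), C minor (vi), D diminished (vii°).
Triads in Bb minor (natural minor): Bb minor (i), C diminished (ii°), Db major (III), Eb minor (iv), F minor (v), Gb major (VI), Ab major (VII).
Shared triads with their functions: F minor (ii in Eb major, v in Bb minor); Ab major (IV in Eb major, VII in Bb minor).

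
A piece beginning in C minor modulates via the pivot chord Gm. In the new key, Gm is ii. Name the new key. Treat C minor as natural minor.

F major

The numeral ii denotes a minor triad on scale degree 2. With G on degree 2, the tonic of the new key is F.
Degree 2 carries a minor triad in major keys, so the destination is F major.
Check: the diatonic triads of F major are F (I), Gm (ii), Am (iii), Bb (IV), C (V), Dm (vi), Edim (vii°) — Gm is indeed ii.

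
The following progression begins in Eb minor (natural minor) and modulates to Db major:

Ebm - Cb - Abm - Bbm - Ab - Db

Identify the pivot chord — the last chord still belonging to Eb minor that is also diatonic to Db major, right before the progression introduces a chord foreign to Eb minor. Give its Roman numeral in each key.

Chords diatonic to Eb minor: Ebm, Fdim, Gb, Abm, Bbm, Cb, Db.
Reading the progression, the first chord not in that set is Ab, so the modulation leaves Eb minor there.
The chord immediately before Ab is Bbm, which is diatonic to both keys: v in Eb minor and vi in Db major.

Bbm — v in Eb minor, vi in Db major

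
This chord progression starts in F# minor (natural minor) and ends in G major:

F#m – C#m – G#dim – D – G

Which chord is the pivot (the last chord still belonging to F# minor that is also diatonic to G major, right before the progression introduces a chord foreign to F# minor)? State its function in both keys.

Chords diatonic to F# minor: F#m, G#dim, A, Bm, C#m, D, E.
Reading the progression, the first chord not in that set is G, so the modulation leaves F# minor there.
The chord immediately before G is D, which is diatonic to both keys: VI in F# minor and V in G major.

D — VI in F# minor, V in G major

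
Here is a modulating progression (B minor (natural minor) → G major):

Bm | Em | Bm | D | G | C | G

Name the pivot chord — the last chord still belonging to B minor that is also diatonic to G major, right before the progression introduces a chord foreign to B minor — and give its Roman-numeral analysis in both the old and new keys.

Chords diatonic to B minor: Bm, C#dim, D, Em, F#m, G, A.
Reading the progression, the first chord not in that set is C, so the modulation leaves B minor there.
The chord immediately before C is G, which is diatonic to both keys: VI in B minor and I in G major.

G — VI in B minor, I in G major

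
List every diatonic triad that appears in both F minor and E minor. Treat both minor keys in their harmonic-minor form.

C

Triads in F minor (harmonic minor): Fm (i), Gdim (ii°), Abaug (III+), Bbm (iv), C (V), Db (VI), Edim (vii°).
Triads in E minor (harmonic minor): Em (i), F#dim (ii°), Gaug (III+), Am (iv), B (V), C (VI), D#dim (vii°).
Shared triads with their functions: C (V in F minor, VI in E minor).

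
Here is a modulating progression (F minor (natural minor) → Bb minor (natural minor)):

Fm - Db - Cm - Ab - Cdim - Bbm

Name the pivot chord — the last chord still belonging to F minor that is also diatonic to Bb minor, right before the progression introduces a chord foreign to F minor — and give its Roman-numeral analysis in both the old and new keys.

Chords diatonic to F minor: Fm, Gdim, Ab, Bbm, Cm, Db, Eb.
Reading the progression, the first chord not in that set is Cdim, so the modulation leaves F minor there.
The chord immediately before Cdim is Ab, which is diatonic to both keys: III in F minor and VII in Bb minor.

Ab — III in F minor, VII in Bb minor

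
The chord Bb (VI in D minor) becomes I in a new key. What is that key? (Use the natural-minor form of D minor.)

The numeral I denotes a major triad on scale degree 1. With Bb on degree 1, the tonic of the new key is Bb.
Degree 1 carries a major triad in major keys, so the destination is Bb major.
Check: the diatonic triads of Bb major are Bb (I), Cm (ii), Dm (iii), Eb (IV), F (V), Gm (vi), Adim (vii°) — Bb is indeed I.

Bb major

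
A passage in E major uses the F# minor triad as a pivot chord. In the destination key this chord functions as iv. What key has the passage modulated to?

C# minor

The numeral iv denotes a minor triad on scale degree 4. With F# on degree 4, the tonic of the new key is C#.
Degree 4 carries a minor triad in minor keys, so the destination is C# minor.
Check: the diatonic triads of C# minor (natural minor) are C#m (i), D#dim (ii°), E (III), F#m (iv), G#m (v), A (VI), B (VII) — F# minor is indeed iv.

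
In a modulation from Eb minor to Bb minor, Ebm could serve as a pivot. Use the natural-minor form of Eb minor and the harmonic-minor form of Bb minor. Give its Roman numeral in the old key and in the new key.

i in Eb minor; iv in Bb minor

The scale of Eb minor (natural minor) is Eb F Gb Ab Bb Cb Db; Eb is degree 1, and the triad built there (Eb-Gb-Bb) is minor, so it is i.
The scale of Bb minor (harmonic minor) is Bb C Db Eb F Gb A; Eb is degree 4, and the triad built there (Eb-Gb-Bb) is minor, so it is iv.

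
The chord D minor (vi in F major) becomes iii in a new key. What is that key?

Bb major

The numeral iii denotes a minor triad on scale degree 3. With D on degree 3, the tonic of the new key is Bb.
Degree 3 carries a minor triad in major keys, so the destination is Bb major.
Check: the diatonic triads of Bb major are Bb (I), Cm (ii), Dm (iii), Eb (IV), F (V), Gm (vi), Adim (vii°) — D minor is indeed iii.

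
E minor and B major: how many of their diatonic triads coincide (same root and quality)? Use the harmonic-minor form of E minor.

1

Diatonic triads of E minor (harmonic minor): Em (i), F#dim (ii°), Gaug (III+), Am (iv), B (V), C (VI), D#dim (vii°).
Diatonic triads of B major: B (I), C#m (ii), D#m (iii), E (IV), F# (V), G#m (vi), A#dim (vii°).
Matching root and quality in both lists: B.
That gives 1 common triad.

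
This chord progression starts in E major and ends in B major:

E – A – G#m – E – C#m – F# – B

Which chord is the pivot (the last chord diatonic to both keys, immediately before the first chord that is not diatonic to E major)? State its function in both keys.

Chords diatonic to E major: E, F#m, G#m, A, B, C#m, D#dim.
Reading the progression, the first chord not in that set is F#, so the modulation leaves E major there.
The chord immediately before F# is C#m, which is diatonic to both keys: vi in E major and ii in B major.

C#m — vi in E major, ii in B major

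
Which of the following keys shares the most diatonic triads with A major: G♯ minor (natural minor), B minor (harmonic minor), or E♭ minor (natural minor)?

G♯ minor

Triads of A major: A (I), Bm (ii), C♯m (iii), D (IV), E (V), F♯m (vi), G♯dim (vii°).
G♯ minor (natural minor) shares 2: C♯m, E.
B minor (harmonic minor) shares 1: Bm.
E♭ minor (natural minor) shares 0: none.
The most common triads (2) are shared with G♯ minor.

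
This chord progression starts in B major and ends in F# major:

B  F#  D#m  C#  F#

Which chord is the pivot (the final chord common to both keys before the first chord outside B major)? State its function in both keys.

Chords diatonic to B major: B, C#m, D#m, E, F#, G#m, A#dim.
Reading the progression, the first chord not in that set is C#, so the modulation leaves B major there.
The chord immediately before C# is D#m, which is diatonic to both keys: iii in B major and vi in F# major.

D#m — iii in B major, vi in F# major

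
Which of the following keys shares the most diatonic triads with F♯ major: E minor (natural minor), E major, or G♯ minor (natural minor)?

Triads of F♯ major: F♯ (I), G♯m (ii), A♯m (iii), B (IV), C♯ (V), D♯m (vi), E♯dim (vii°).
E minor (natural minor) shares 0: none.
E major shares 2: G♯m, B.
G♯ minor (natural minor) shares 4: F♯, G♯m, B, D♯m.
The most common triads (4) are shared with G♯ minor.

G♯ minor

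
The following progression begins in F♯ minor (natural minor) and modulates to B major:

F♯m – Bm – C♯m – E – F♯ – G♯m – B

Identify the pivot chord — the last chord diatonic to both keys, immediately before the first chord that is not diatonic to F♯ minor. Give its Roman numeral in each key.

Chords diatonic to F♯ minor: F♯m, G♯dim, A, Bm, C♯m, D, E.
Reading the progression, the first chord not in that set is F♯, so the modulation leaves F♯ minor there.
The chord immediately before F♯ is E, which is diatonic to both keys: VII in F♯ minor and IV in B major.

E — VII in F♯ minor, IV in B major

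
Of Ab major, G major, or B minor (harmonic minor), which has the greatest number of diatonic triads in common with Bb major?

Ab major

Triads of Bb major: Bb major (I), C minor (ii), D minor (iii), Eb major (IV), F major (V), G minor (vi), A diminished (vii°).
Ab major shares 2: Cm, Eb.
G major shares 0: none.
B minor (harmonic minor) shares 0: none.
The most common triads (2) are shared with Ab major.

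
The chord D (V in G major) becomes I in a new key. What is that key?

The numeral I denotes a major triad on scale degree 1. With D on degree 1, the tonic of the new key is D.
Degree 1 carries a major triad in major keys, so the destination is D major.
Check: the diatonic triads of D major are D (I), Em (ii), F#m (iii), G (IV), A (V), Bm (vi), C#dim (vii°) — D is indeed I.

D major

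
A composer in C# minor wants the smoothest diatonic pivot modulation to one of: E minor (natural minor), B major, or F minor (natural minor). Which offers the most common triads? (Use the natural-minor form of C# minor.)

Triads of C# minor (natural minor): C# minor (i), D# diminished (ii°), E major (III), F# minor (iv), G# minor (v), A major (VI), B major (VII).
E minor (natural minor) shares 0: none.
B major shares 4: C#m, E, G#m, B.
F minor (natural minor) shares 0: none.
The most common triads (4) are shared with B major.

B major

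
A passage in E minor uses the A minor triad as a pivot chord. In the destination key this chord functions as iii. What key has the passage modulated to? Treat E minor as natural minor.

F major

The numeral iii denotes a minor triad on scale degree 3. With A on degree 3, the tonic of the new key is F.
Degree 3 carries a minor triad in major keys, so the destination is F major.
Check: the diatonic triads of F major are F (I), Gm (ii), Am (iii), Bb (IV), C (V), Dm (vi), Edim (vii°) — A minor is indeed iii.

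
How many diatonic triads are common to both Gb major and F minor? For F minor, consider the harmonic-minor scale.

Diatonic triads of Gb major: Gb major (I), Ab minor (ii), Bb minor (iii), Cb major (IV), Db major (V), Eb minor (vi), F diminished (vii°).
Diatonic triads of F minor (harmonic minor): F minor (i), G diminished (ii°), Ab augmented (III+), Bb minor (iv), C major (V), Db major (VI), E diminished (vii°).
Matching root and quality in both lists: Bb minor, Db major.
That gives 2 common triads.

2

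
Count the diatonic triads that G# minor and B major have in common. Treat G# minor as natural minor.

Diatonic triads of G# minor (natural minor): G# minor (i), A# diminished (ii°), B major (III), C# minor (iv), D# minor (v), E major (VI), F# major (VII).
Diatonic triads of B major: B major (I), C# minor (ii), D# minor (iii), E major (IV), F# major (V), G# minor (vi), A# diminished (vii°).
Matching root and quality in both lists: G# minor, A# diminished, B major, C# minor, D# minor, E major, F# major.
That gives 7 common triads.

7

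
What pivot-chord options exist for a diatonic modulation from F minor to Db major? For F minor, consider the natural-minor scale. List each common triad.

Triads in F minor (natural minor): Fm (i), Gdim (ii°), Ab (III), Bbm (iv), Cm (v), Db (VI), Eb (VII).
Triads in Db major: Db (I), Ebm (ii), Fm (iii), Gb (IV), Ab (V), Bbm (vi), Cdim (vii°).
Shared triads with their functions: Fm (i in F minor, iii in Db major); Ab (III in F minor, V in Db major); Bbm (iv in F minor, vi in Db major); Db (VI in F minor, I in Db major).

Fm, Ab, Bbm, Db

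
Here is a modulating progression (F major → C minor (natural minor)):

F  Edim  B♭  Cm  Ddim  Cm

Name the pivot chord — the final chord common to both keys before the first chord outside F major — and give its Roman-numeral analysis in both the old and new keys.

Chords diatonic to F major: F, Gm, Am, B♭, C, Dm, Edim.
Reading the progression, the first chord not in that set is Cm, so the modulation leaves F major there.
The chord immediately before Cm is B♭, which is diatonic to both keys: IV in F major and VII in C minor.

B♭ — IV in F major, VII in C minor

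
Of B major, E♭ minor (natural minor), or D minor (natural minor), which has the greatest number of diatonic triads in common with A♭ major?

E♭ minor

Triads of A♭ major: A♭ (I), B♭m (ii), Cm (iii), D♭ (IV), E♭ (V), Fm (vi), Gdim (vii°).
B major shares 0: none.
E♭ minor (natural minor) shares 2: B♭m, D♭.
D minor (natural minor) shares 0: none.
The most common triads (2) are shared with E♭ minor.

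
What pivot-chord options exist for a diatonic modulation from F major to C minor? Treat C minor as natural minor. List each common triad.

Triads in F major: F (I), Gm (ii), Am (iii), Bb (IV), C (V), Dm (vi), Edim (vii°).
Triads in C minor (natural minor): Cm (i), Ddim (ii°), Eb (III), Fm (iv), Gm (v), Ab (VI), Bb (VII).
Shared triads with their functions: Gm (ii in F major, v in C minor); Bb (IV in F major, VII in C minor).

Gm, Bb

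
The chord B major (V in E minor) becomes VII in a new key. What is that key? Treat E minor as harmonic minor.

C# minor

The numeral VII denotes a major triad on scale degree 7. With B on degree 7, the tonic of the new key is C#.
Degree 7 carries a major triad in natural-minor keys, so the destination is C# minor.
Check: the diatonic triads of C# minor (natural minor) are C#m (i), D#dim (ii°), E (III), F#m (iv), G#m (v), A (VI), B (VII) — B major is indeed VII.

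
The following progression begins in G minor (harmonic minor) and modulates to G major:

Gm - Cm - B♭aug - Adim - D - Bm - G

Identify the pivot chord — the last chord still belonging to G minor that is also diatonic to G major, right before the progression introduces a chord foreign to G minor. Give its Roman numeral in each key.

Chords diatonic to G minor: Gm, Adim, B♭aug, Cm, D, E♭, F♯dim.
Reading the progression, the first chord not in that set is Bm, so the modulation leaves G minor there.
The chord immediately before Bm is D, which is diatonic to both keys: V in G minor and V in G major.

D — V in G minor, V in G major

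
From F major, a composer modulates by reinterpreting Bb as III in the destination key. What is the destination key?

G minor

The numeral III denotes a major triad on scale degree 3. With Bb on degree 3, the tonic of the new key is G.
Degree 3 carries a major triad in natural-minor keys, so the destination is G minor.
Check: the diatonic triads of G minor (natural minor) are Gm (i), Adim (ii°), Bb (III), Cm (iv), Dm (v), Eb (VI), F (VII) — Bb is indeed III.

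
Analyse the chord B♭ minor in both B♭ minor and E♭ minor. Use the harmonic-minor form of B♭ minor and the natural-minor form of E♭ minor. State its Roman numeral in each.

i in B♭ minor; v in E♭ minor

The scale of B♭ minor (harmonic minor) is B♭ C D♭ E♭ F G♭ A; B♭ is degree 1, and the triad built there (B♭-D♭-F) is minor, so it is i.
The scale of E♭ minor (natural minor) is E♭ F G♭ A♭ B♭ C♭ D♭; B♭ is degree 5, and the triad built there (B♭-D♭-F) is minor, so it is v.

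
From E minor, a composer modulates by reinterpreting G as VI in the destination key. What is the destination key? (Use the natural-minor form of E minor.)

The numeral VI denotes a major triad on scale degree 6. With G on degree 6, the tonic of the new key is B.
Degree 6 carries a major triad in minor keys, so the destination is B minor.
Check: the diatonic triads of B minor (natural minor) are Bm (i), C#dim (ii°), D (III), Em (iv), F#m (v), G (VI), A (VII) — G is indeed VI.

B minor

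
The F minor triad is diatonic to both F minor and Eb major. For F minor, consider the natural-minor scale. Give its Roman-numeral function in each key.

i in F minor; ii in Eb major

The scale of F minor (natural minor) is F G Ab Bb C Db Eb; F is degree 1, and the triad built there (F-Ab-C) is minor, so it is i.
The scale of Eb major is Eb F G Ab Bb C D; F is degree 2, and the triad built there (F-Ab-C) is minor, so it is ii.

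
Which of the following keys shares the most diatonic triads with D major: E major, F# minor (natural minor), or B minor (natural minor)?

B minor

Triads of D major: D (I), Em (ii), F#m (iii), G (IV), A (V), Bm (vi), C#dim (vii°).
E major shares 2: F#m, A.
F# minor (natural minor) shares 4: D, F#m, A, Bm.
B minor (natural minor) shares 7: D, Em, F#m, G, A, Bm, C#dim.
The most common triads (7) are shared with B minor.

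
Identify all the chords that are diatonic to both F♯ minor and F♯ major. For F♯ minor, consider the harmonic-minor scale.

Triads in F♯ minor (harmonic minor): F♯m (i), G♯dim (ii°), Aaug (III+), Bm (iv), C♯ (V), D (VI), E♯dim (vii°).
Triads in F♯ major: F♯ (I), G♯m (ii), A♯m (iii), B (IV), C♯ (V), D♯m (vi), E♯dim (vii°).
Shared triads with their functions: C♯ (V in F♯ minor, V in F♯ major); E♯dim (vii° in F♯ minor, vii° in F♯ major).

C♯, E♯dim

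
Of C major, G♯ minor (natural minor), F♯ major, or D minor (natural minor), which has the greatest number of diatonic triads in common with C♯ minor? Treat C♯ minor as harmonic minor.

Triads of C♯ minor (harmonic minor): C♯ minor (i), D♯ diminished (ii°), E augmented (III+), F♯ minor (iv), G♯ major (V), A major (VI), B♯ diminished (vii°).
C major shares 0: none.
G♯ minor (natural minor) shares 1: C♯m.
F♯ major shares 0: none.
D minor (natural minor) shares 0: none.
The most common triads (1) are shared with G♯ minor.

G♯ minor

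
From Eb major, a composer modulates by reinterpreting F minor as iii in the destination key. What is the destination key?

The numeral iii denotes a minor triad on scale degree 3. With F on degree 3, the tonic of the new key is Db.
Degree 3 carries a minor triad in major keys, so the destination is Db major.
Check: the diatonic triads of Db major are Db (I), Ebm (ii), Fm (iii), Gb (IV), Ab (V), Bbm (vi), Cdim (vii°) — F minor is indeed iii.

Db major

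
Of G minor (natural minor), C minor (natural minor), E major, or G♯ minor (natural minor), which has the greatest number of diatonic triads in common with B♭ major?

G minor

Triads of B♭ major: B♭ (I), Cm (ii), Dm (iii), E♭ (IV), F (V), Gm (vi), Adim (vii°).
G minor (natural minor) shares 7: B♭, Cm, Dm, E♭, F, Gm, Adim.
C minor (natural minor) shares 4: B♭, Cm, E♭, Gm.
E major shares 0: none.
G♯ minor (natural minor) shares 0: none.
The most common triads (7) are shared with G minor.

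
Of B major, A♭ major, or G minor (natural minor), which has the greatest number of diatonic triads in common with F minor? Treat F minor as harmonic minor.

Triads of F minor (harmonic minor): Fm (i), Gdim (ii°), A♭aug (III+), B♭m (iv), C (V), D♭ (VI), Edim (vii°).
B major shares 0: none.
A♭ major shares 4: Fm, Gdim, B♭m, D♭.
G minor (natural minor) shares 0: none.
The most common triads (4) are shared with A♭ major.

A♭ major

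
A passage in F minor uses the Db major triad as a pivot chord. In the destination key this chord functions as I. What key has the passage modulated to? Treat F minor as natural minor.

The numeral I denotes a major triad on scale degree 1. With Db on degree 1, the tonic of the new key is Db.
Degree 1 carries a major triad in major keys, so the destination is Db major.
Check: the diatonic triads of Db major are Db (I), Ebm (ii), Fm (iii), Gb (IV), Ab (V), Bbm (vi), Cdim (vii°) — Db major is indeed I.

Db major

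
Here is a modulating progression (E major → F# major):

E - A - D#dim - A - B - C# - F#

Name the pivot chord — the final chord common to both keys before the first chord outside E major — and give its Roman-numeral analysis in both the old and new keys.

Chords diatonic to E major: E, F#m, G#m, A, B, C#m, D#dim.
Reading the progression, the first chord not in that set is C#, so the modulation leaves E major there.
The chord immediately before C# is B, which is diatonic to both keys: V in E major and IV in F# major.

B — V in E major, IV in F# major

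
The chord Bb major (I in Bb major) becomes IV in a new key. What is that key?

The numeral IV denotes a major triad on scale degree 4. With Bb on degree 4, the tonic of the new key is F.
Degree 4 carries a major triad in major keys, so the destination is F major.
Check: the diatonic triads of F major are F (I), Gm (ii), Am (iii), Bb (IV), C (V), Dm (vi), Edim (vii°) — Bb major is indeed IV.

F major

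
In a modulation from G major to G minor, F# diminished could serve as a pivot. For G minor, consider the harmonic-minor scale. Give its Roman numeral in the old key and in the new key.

The scale of G major is G A B C D E F#; F# is degree 7, and the triad built there (F#-A-C) is diminished, so it is vii°.
The scale of G minor (harmonic minor) is G A Bb C D Eb F#; F# is degree 7, and the triad built there (F#-A-C) is diminished, so it is vii°.

vii° in G major; vii° in G minor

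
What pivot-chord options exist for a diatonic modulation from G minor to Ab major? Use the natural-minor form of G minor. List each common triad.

Cm, Eb

Triads in G minor (natural minor): Gm (i), Adim (ii°), Bb (III), Cm (iv), Dm (v), Eb (VI), F (VII).
Triads in Ab major: Ab (I), Bbm (ii), Cm (iii), Db (IV), Eb (V), Fm (vi), Gdim (vii°).
Shared triads with their functions: Cm (iv in G minor, iii in Ab major); Eb (VI in G minor, V in Ab major).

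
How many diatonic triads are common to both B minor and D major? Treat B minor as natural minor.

7

Diatonic triads of B minor (natural minor): Bm (i), C#dim (ii°), D (III), Em (iv), F#m (v), G (VI), A (VII).
Diatonic triads of D major: D (I), Em (ii), F#m (iii), G (IV), A (V), Bm (vi), C#dim (vii°).
Matching root and quality in both lists: Bm, C#dim, D, Em, F#m, G, A.
That gives 7 common triads.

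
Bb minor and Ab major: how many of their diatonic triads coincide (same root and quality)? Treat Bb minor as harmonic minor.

Diatonic triads of Bb minor (harmonic minor): Bbm (i), Cdim (ii°), Dbaug (III+), Ebm (iv), F (V), Gb (VI), Adim (vii°).
Diatonic triads of Ab major: Ab (I), Bbm (ii), Cm (iii), Db (IV), Eb (V), Fm (vi), Gdim (vii°).
Matching root and quality in both lists: Bbm.
That gives 1 common triad.

1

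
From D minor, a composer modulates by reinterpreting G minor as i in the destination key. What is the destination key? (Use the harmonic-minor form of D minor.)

G minor

The numeral i denotes a minor triad on scale degree 1. With G on degree 1, the tonic of the new key is G.
Degree 1 carries a minor triad in minor keys, so the destination is G minor.
Check: the diatonic triads of G minor (natural minor) are Gm (i), Adim (ii°), Bb (III), Cm (iv), Dm (v), Eb (VI), F (VII) — G minor is indeed i.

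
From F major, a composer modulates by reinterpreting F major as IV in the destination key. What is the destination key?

The numeral IV denotes a major triad on scale degree 4. With F on degree 4, the tonic of the new key is C.
Degree 4 carries a major triad in major keys, so the destination is C major.
Check: the diatonic triads of C major are C (I), Dm (ii), Em (iii), F (IV), G (V), Am (vi), Bdim (vii°) — F major is indeed IV.

C major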